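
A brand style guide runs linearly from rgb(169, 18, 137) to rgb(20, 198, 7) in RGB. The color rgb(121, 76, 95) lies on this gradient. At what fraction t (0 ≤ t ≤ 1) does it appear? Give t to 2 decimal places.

Invert the lerp on the G channel (largest span, 180): t = (76 − 18) / (198 − 18) = 58/180 = 0.32222.
Check on R: (121 − 169)/(20 − 169) = 0.3221 ✓

0.32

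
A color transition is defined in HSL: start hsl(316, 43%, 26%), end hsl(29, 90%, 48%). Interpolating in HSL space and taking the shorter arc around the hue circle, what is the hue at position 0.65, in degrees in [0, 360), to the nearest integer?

Hue: 29 − 316 = -287°, but |-287| > 180 so the shorter arc goes the other way: Δh = -287 + 360 = 73°.
H = 316 + 0.65 × (73) = 363.45 → 363 → 363 mod 360 = 3°

3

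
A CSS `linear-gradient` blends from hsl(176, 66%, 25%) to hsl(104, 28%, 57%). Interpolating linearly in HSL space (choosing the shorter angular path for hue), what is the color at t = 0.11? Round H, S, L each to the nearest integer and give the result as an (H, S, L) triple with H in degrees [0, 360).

(168, 62, 29)

Hue arc: Δh = 104 − 176 = -72° (|Δh| ≤ 180, already the shorter path).
H = 176 + 0.11 × (-72) = 168.08 → 168°
S = 66 + 0.11 × (28 − 66) = 61.82 → 62%
L = 25 + 0.11 × (57 − 25) = 28.52 → 29%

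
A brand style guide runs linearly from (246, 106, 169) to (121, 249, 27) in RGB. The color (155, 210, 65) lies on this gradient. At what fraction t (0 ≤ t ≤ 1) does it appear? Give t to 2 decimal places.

0.73

Invert the lerp on the G channel (largest span, 143): t = (210 − 106) / (249 − 106) = 104/143 = 0.72727.
Check on R: (155 − 246)/(121 − 246) = 0.728 ✓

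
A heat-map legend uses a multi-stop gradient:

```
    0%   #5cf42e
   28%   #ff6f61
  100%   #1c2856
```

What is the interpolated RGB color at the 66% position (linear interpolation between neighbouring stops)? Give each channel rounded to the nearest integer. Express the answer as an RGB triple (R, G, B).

(135, 74, 91)

66% lies between the 28% and 100% stops, so the local fraction is t = (66 − 28)/(100 − 28) = 38/72 ≈ 0.5278.
#ff6f61 → (255, 111, 97); #1c2856 → (28, 40, 86).
R = 255 + 0.5278 × (28 − 255) = 135.189 → 135
G = 111 + 0.5278 × (40 − 111) = 73.526 → 74
B = 97 + 0.5278 × (86 − 97) = 91.194 → 91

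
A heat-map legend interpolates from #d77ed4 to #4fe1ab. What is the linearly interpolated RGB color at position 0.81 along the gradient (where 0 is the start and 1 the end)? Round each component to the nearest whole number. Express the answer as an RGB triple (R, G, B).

#d77ed4 → (215, 126, 212); #4fe1ab → (79, 225, 171).
R = 215 + 0.81 × (79 − 215) = 215 + 0.81 × -136 = 104.84 → 105
G = 126 + 0.81 × (225 − 126) = 126 + 0.81 × 99 = 206.19 → 206
B = 212 + 0.81 × (171 − 212) = 212 + 0.81 × -41 = 178.79 → 179
So the blended color is (105, 206, 179), about #69ceb3.

(105, 206, 179)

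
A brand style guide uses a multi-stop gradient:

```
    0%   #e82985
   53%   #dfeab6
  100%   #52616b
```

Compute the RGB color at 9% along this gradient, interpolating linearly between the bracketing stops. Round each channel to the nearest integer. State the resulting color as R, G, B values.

(230, 74, 141)

9% lies between the 0% and 53% stops, so the local fraction is t = (9 − 0)/(53 − 0) = 9/53 ≈ 0.1698.
#e82985 → (232, 41, 133); #dfeab6 → (223, 234, 182).
R = 232 + 0.1698 × (223 − 232) = 230.472 → 230
G = 41 + 0.1698 × (234 − 41) = 73.771 → 74
B = 133 + 0.1698 × (182 − 133) = 141.32 → 141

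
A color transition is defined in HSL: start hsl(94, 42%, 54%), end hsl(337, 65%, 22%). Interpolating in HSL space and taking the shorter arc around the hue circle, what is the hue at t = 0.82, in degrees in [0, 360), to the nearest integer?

358

Hue: 337 − 94 = 243°, but |243| > 180 so the shorter arc goes the other way: Δh = 243 − 360 = -117°.
H = 94 + 0.82 × (-117) = -1.94 → -2 → -2 mod 360 = 358°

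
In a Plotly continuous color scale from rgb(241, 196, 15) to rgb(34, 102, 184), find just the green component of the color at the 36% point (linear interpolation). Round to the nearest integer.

162

G = 196 + 0.36 × (102 − 196) = 162.16 → 162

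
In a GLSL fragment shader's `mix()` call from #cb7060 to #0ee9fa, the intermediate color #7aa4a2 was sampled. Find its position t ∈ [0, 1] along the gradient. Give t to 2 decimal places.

0.43

Invert the lerp on the R channel (largest span, 189): t = (122 − 203) / (14 − 203) = -81/-189 = 0.42857.
Check on G: (164 − 112)/(233 − 112) = 0.4298 ✓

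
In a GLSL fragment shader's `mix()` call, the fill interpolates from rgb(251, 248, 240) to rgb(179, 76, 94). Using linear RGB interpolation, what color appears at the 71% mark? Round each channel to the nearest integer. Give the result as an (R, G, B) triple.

(200, 126, 136)

71% corresponds to t = 0.71.
R = 251 + 0.71 × (179 − 251) = 251 + 0.71 × -72 = 199.88 → 200
G = 248 + 0.71 × (76 − 248) = 248 + 0.71 × -172 = 125.88 → 126
B = 240 + 0.71 × (94 − 240) = 240 + 0.71 × -146 = 136.34 → 136
So the blended color is (200, 126, 136), about #c87e88.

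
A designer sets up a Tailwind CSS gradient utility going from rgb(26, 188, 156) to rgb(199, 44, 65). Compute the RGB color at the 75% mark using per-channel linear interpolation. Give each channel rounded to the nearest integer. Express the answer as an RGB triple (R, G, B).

(156, 80, 88)

75% corresponds to t = 0.75.
R = 26 + 0.75 × (199 − 26) = 26 + 0.75 × 173 = 155.75 → 156
G = 188 + 0.75 × (44 − 188) = 188 + 0.75 × -144 = 80 → 80
B = 156 + 0.75 × (65 − 156) = 156 + 0.75 × -91 = 87.75 → 88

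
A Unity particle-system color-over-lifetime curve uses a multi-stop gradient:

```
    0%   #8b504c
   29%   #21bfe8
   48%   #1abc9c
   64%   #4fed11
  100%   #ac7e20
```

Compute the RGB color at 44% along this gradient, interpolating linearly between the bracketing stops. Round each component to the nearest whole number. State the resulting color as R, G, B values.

(27, 189, 172)

44% lies between the 29% and 48% stops, so the local fraction is t = (44 − 29)/(48 − 29) = 15/19 ≈ 0.7895.
#21bfe8 → (33, 191, 232); #1abc9c → (26, 188, 156).
R = 33 + 0.7895 × (26 − 33) = 27.474 → 27
G = 191 + 0.7895 × (188 − 191) = 188.631 → 189
B = 232 + 0.7895 × (156 − 232) = 171.998 → 172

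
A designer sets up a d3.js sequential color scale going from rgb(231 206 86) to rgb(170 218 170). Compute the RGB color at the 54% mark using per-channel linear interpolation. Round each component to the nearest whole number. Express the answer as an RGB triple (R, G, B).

(198, 212, 131)

54% corresponds to t = 0.54.
R = 231 + 0.54 × (170 − 231) = 231 + 0.54 × -61 = 198.06 → 198
G = 206 + 0.54 × (218 − 206) = 206 + 0.54 × 12 = 212.48 → 212
B = 86 + 0.54 × (170 − 86) = 86 + 0.54 × 84 = 131.36 → 131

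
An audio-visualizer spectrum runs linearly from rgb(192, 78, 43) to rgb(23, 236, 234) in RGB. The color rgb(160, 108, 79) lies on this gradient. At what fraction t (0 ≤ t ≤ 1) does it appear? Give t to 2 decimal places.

Invert the lerp on the B channel (largest span, 191): t = (79 − 43) / (234 − 43) = 36/191 = 0.18848.
Check on R: (160 − 192)/(23 − 192) = 0.1893 ✓

0.19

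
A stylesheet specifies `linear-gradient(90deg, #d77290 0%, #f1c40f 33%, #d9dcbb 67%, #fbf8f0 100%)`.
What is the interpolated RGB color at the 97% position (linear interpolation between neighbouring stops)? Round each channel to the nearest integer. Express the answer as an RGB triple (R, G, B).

(248, 245, 235)

97% lies between the 67% and 100% stops, so the local fraction is t = (97 − 67)/(100 − 67) = 30/33 ≈ 0.9091.
#d9dcbb → (217, 220, 187); #fbf8f0 → (251, 248, 240).
R = 217 + 0.9091 × (251 − 217) = 247.909 → 248
G = 220 + 0.9091 × (248 − 220) = 245.455 → 245
B = 187 + 0.9091 × (240 − 187) = 235.182 → 235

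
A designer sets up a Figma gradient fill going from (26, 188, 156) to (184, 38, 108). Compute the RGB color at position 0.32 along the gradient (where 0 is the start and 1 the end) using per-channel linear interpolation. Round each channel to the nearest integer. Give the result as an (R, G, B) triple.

(77, 140, 141)

R = 26 + 0.32 × (184 − 26) = 26 + 0.32 × 158 = 76.56 → 77
G = 188 + 0.32 × (38 − 188) = 188 + 0.32 × -150 = 140 → 140
B = 156 + 0.32 × (108 − 156) = 156 + 0.32 × -48 = 140.64 → 141
So the blended color is (77, 140, 141), about #4d8c8d.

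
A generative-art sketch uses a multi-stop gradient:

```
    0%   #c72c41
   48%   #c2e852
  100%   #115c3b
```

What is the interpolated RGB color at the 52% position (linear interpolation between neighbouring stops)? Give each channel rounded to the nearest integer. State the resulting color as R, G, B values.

(180, 221, 80)

52% lies between the 48% and 100% stops, so the local fraction is t = (52 − 48)/(100 − 48) = 4/52 ≈ 0.0769.
#c2e852 → (194, 232, 82); #115c3b → (17, 92, 59).
R = 194 + 0.0769 × (17 − 194) = 180.389 → 180
G = 232 + 0.0769 × (92 − 232) = 221.234 → 221
B = 82 + 0.0769 × (59 − 82) = 80.231 → 80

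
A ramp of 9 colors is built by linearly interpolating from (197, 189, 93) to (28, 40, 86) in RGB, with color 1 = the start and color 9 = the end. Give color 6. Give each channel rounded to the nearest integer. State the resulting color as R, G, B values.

(91, 96, 89)

With 9 swatches and endpoints inclusive, swatch 6 sits at t = (6 − 1)/(9 − 1) = 5/8 ≈ 0.625.
R = 197 + 0.625 × (28 − 197) = 91.375 → 91
G = 189 + 0.625 × (40 − 189) = 95.875 → 96
B = 93 + 0.625 × (86 − 93) = 88.625 → 89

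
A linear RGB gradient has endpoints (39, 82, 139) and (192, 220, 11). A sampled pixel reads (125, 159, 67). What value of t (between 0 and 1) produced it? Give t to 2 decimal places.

Invert the lerp on the R channel (largest span, 153): t = (125 − 39) / (192 − 39) = 86/153 = 0.56209.
Check on G: (159 − 82)/(220 − 82) = 0.558 ✓

0.56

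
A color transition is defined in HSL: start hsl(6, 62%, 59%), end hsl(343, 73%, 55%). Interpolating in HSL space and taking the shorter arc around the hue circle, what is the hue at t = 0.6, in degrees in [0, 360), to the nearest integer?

352

Hue: 343 − 6 = 337°, but |337| > 180 so the shorter arc goes the other way: Δh = 337 − 360 = -23°.
H = 6 + 0.6 × (-23) = -7.8 → -8 → -8 mod 360 = 352°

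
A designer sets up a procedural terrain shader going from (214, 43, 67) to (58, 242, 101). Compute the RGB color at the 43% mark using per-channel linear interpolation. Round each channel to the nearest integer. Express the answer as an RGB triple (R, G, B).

43% corresponds to t = 0.43.
R = 214 + 0.43 × (58 − 214) = 214 + 0.43 × -156 = 146.92 → 147
G = 43 + 0.43 × (242 − 43) = 43 + 0.43 × 199 = 128.57 → 129
B = 67 + 0.43 × (101 − 67) = 67 + 0.43 × 34 = 81.62 → 82

(147, 129, 82)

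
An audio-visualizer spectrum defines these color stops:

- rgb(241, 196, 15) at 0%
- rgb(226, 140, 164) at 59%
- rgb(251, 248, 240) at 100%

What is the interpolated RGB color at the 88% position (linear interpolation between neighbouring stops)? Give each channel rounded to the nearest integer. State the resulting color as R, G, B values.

(244, 216, 218)

88% lies between the 59% and 100% stops, so the local fraction is t = (88 − 59)/(100 − 59) = 29/41 ≈ 0.7073.
R = 226 + 0.7073 × (251 − 226) = 243.683 → 244
G = 140 + 0.7073 × (248 − 140) = 216.388 → 216
B = 164 + 0.7073 × (240 − 164) = 217.755 → 218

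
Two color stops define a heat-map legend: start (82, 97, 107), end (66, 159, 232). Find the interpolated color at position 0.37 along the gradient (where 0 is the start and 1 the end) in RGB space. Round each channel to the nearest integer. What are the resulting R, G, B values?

R = 82 + 0.37 × (66 − 82) = 82 + 0.37 × -16 = 76.08 → 76
G = 97 + 0.37 × (159 − 97) = 97 + 0.37 × 62 = 119.94 → 120
B = 107 + 0.37 × (232 − 107) = 107 + 0.37 × 125 = 153.25 → 153

(76, 120, 153)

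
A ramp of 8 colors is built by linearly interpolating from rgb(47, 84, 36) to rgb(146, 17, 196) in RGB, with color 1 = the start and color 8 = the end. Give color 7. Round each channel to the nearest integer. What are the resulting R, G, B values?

With 8 swatches and endpoints inclusive, swatch 7 sits at t = (7 − 1)/(8 − 1) = 6/7 ≈ 0.8571.
R = 47 + 0.8571 × (146 − 47) = 131.853 → 132
G = 84 + 0.8571 × (17 − 84) = 26.574 → 27
B = 36 + 0.8571 × (196 − 36) = 173.136 → 173

(132, 27, 173)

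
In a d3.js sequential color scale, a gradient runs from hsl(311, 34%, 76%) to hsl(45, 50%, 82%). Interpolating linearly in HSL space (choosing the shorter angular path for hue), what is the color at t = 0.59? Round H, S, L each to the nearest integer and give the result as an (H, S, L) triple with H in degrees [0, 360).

(6, 43, 80)

Hue: 45 − 311 = -266°, but |-266| > 180 so the shorter arc goes the other way: Δh = -266 + 360 = 94°.
H = 311 + 0.59 × (94) = 366.46 → 366 → 366 mod 360 = 6°
S = 34 + 0.59 × (50 − 34) = 43.44 → 43%
L = 76 + 0.59 × (82 − 76) = 79.54 → 80%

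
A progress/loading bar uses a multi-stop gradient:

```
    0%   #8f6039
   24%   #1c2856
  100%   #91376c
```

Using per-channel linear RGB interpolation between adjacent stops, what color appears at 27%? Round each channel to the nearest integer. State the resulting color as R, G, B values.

27% lies between the 24% and 100% stops, so the local fraction is t = (27 − 24)/(100 − 24) = 3/76 ≈ 0.0395.
#1c2856 → (28, 40, 86); #91376c → (145, 55, 108).
R = 28 + 0.0395 × (145 − 28) = 32.621 → 33
G = 40 + 0.0395 × (55 − 40) = 40.593 → 41
B = 86 + 0.0395 × (108 − 86) = 86.869 → 87

(33, 41, 87)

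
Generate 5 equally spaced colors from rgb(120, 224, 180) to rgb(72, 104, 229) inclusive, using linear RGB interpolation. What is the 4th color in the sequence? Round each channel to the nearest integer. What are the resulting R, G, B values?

(84, 134, 217)

With 5 swatches and endpoints inclusive, swatch 4 sits at t = (4 − 1)/(5 − 1) = 3/4 ≈ 0.75.
R = 120 + 0.75 × (72 − 120) = 84 → 84
G = 224 + 0.75 × (104 − 224) = 134 → 134
B = 180 + 0.75 × (229 − 180) = 216.75 → 217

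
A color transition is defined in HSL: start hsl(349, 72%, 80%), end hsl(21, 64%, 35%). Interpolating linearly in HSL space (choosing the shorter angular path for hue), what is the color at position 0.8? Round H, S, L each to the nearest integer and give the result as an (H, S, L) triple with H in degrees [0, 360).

Hue: 21 − 349 = -328°, but |-328| > 180 so the shorter arc goes the other way: Δh = -328 + 360 = 32°.
H = 349 + 0.8 × (32) = 374.6 → 375 → 375 mod 360 = 15°
S = 72 + 0.8 × (64 − 72) = 65.6 → 66%
L = 80 + 0.8 × (35 − 80) = 44 → 44%

(15, 66, 44)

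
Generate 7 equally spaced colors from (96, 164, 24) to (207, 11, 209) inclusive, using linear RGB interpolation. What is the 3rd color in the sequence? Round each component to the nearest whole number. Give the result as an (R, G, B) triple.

With 7 swatches and endpoints inclusive, swatch 3 sits at t = (3 − 1)/(7 − 1) = 2/6 ≈ 0.3333.
R = 96 + 0.3333 × (207 − 96) = 132.996 → 133
G = 164 + 0.3333 × (11 − 164) = 113.005 → 113
B = 24 + 0.3333 × (209 − 24) = 85.66 → 86

(133, 113, 86)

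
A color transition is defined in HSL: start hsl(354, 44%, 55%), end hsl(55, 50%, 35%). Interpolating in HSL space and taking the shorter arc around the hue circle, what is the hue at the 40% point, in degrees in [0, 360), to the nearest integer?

Hue: 55 − 354 = -299°, but |-299| > 180 so the shorter arc goes the other way: Δh = -299 + 360 = 61°.
H = 354 + 0.4 × (61) = 378.4 → 378 → 378 mod 360 = 18°

18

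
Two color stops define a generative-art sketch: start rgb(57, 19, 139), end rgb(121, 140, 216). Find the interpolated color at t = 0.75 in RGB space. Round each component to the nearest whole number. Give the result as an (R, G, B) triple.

R = 57 + 0.75 × (121 − 57) = 57 + 0.75 × 64 = 105 → 105
G = 19 + 0.75 × (140 − 19) = 19 + 0.75 × 121 = 109.75 → 110
B = 139 + 0.75 × (216 − 139) = 139 + 0.75 × 77 = 196.75 → 197

(105, 110, 197)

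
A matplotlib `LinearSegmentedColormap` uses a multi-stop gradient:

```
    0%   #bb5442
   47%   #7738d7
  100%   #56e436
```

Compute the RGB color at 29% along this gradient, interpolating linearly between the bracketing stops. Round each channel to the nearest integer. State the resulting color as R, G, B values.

29% lies between the 0% and 47% stops, so the local fraction is t = (29 − 0)/(47 − 0) = 29/47 ≈ 0.617.
#bb5442 → (187, 84, 66); #7738d7 → (119, 56, 215).
R = 187 + 0.617 × (119 − 187) = 145.044 → 145
G = 84 + 0.617 × (56 − 84) = 66.724 → 67
B = 66 + 0.617 × (215 − 66) = 157.933 → 158

(145, 67, 158)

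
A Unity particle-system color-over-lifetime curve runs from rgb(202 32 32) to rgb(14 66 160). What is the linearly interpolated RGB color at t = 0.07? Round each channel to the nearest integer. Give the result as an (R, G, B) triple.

R = 202 + 0.07 × (14 − 202) = 202 + 0.07 × -188 = 188.84 → 189
G = 32 + 0.07 × (66 − 32) = 32 + 0.07 × 34 = 34.38 → 34
B = 32 + 0.07 × (160 − 32) = 32 + 0.07 × 128 = 40.96 → 41

(189, 34, 41)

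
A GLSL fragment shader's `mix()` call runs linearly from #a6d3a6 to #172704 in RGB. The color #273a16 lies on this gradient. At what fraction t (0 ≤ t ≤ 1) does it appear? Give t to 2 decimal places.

Invert the lerp on the G channel (largest span, 172): t = (58 − 211) / (39 − 211) = -153/-172 = 0.88953.
Check on R: (39 − 166)/(23 − 166) = 0.8881 ✓

0.89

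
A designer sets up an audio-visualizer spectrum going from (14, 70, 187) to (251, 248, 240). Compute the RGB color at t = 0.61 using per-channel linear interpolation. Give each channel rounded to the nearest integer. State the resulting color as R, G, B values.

R = 14 + 0.61 × (251 − 14) = 14 + 0.61 × 237 = 158.57 → 159
G = 70 + 0.61 × (248 − 70) = 70 + 0.61 × 178 = 178.58 → 179
B = 187 + 0.61 × (240 − 187) = 187 + 0.61 × 53 = 219.33 → 219

(159, 179, 219)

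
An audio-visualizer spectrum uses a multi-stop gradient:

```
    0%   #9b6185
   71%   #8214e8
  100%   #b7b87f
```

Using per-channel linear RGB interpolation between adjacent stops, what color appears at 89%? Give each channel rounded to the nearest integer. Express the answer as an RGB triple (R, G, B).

89% lies between the 71% and 100% stops, so the local fraction is t = (89 − 71)/(100 − 71) = 18/29 ≈ 0.6207.
#8214e8 → (130, 20, 232); #b7b87f → (183, 184, 127).
R = 130 + 0.6207 × (183 − 130) = 162.897 → 163
G = 20 + 0.6207 × (184 − 20) = 121.795 → 122
B = 232 + 0.6207 × (127 − 232) = 166.827 → 167

(163, 122, 167)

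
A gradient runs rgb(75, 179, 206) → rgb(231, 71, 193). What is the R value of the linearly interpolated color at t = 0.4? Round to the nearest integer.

137

R = 75 + 0.4 × (231 − 75) = 137.4 → 137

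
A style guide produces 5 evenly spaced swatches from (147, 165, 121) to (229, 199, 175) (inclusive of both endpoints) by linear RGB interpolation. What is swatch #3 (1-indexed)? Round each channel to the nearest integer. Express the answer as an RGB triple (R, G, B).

(188, 182, 148)

With 5 swatches and endpoints inclusive, swatch 3 sits at t = (3 − 1)/(5 − 1) = 2/4 ≈ 0.5.
R = 147 + 0.5 × (229 − 147) = 188 → 188
G = 165 + 0.5 × (199 − 165) = 182 → 182
B = 121 + 0.5 × (175 − 121) = 148 → 148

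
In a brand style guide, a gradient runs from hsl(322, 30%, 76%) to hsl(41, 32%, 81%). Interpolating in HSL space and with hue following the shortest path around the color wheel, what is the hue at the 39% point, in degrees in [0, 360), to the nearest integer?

Hue: 41 − 322 = -281°, but |-281| > 180 so the shorter arc goes the other way: Δh = -281 + 360 = 79°.
H = 322 + 0.39 × (79) = 352.81 → 353°

353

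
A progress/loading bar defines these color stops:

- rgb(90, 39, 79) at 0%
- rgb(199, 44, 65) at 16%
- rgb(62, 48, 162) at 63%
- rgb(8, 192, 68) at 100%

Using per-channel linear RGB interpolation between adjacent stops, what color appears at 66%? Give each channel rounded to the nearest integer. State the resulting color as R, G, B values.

66% lies between the 63% and 100% stops, so the local fraction is t = (66 − 63)/(100 − 63) = 3/37 ≈ 0.0811.
R = 62 + 0.0811 × (8 − 62) = 57.621 → 58
G = 48 + 0.0811 × (192 − 48) = 59.678 → 60
B = 162 + 0.0811 × (68 − 162) = 154.377 → 154

(58, 60, 154)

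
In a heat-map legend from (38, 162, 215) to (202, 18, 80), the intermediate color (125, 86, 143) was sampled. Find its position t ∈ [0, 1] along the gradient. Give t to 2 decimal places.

0.53

Invert the lerp on the R channel (largest span, 164): t = (125 − 38) / (202 − 38) = 87/164 = 0.53049.
Check on G: (86 − 162)/(18 − 162) = 0.5278 ✓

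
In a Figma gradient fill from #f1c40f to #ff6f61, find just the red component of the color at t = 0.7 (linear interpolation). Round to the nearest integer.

R₁ = 241 (from #f1c40f), R₂ = 255 (from #ff6f61).
R = 241 + 0.7 × (255 − 241) = 250.8 → 251

251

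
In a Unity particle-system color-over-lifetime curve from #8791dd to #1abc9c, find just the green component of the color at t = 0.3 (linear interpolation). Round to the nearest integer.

G₁ = 145 (from #8791dd), G₂ = 188 (from #1abc9c).
G = 145 + 0.3 × (188 − 145) = 157.9 → 158

158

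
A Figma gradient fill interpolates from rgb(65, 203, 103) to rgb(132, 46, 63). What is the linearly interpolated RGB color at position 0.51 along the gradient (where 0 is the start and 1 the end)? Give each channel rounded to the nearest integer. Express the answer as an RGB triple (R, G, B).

(99, 123, 83)

R = 65 + 0.51 × (132 − 65) = 65 + 0.51 × 67 = 99.17 → 99
G = 203 + 0.51 × (46 − 203) = 203 + 0.51 × -157 = 122.93 → 123
B = 103 + 0.51 × (63 − 103) = 103 + 0.51 × -40 = 82.6 → 83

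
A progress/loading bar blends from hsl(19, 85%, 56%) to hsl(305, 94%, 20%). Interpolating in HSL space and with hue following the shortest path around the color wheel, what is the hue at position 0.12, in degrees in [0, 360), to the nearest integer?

Hue: 305 − 19 = 286°, but |286| > 180 so the shorter arc goes the other way: Δh = 286 − 360 = -74°.
H = 19 + 0.12 × (-74) = 10.12 → 10°

10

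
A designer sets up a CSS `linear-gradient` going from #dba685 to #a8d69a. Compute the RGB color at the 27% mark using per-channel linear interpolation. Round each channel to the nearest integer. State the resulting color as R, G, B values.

(205, 179, 139)

#dba685 → (219, 166, 133); #a8d69a → (168, 214, 154).
27% corresponds to t = 0.27.
R = 219 + 0.27 × (168 − 219) = 219 + 0.27 × -51 = 205.23 → 205
G = 166 + 0.27 × (214 − 166) = 166 + 0.27 × 48 = 178.96 → 179
B = 133 + 0.27 × (154 − 133) = 133 + 0.27 × 21 = 138.67 → 139
So the blended color is (205, 179, 139), about #cdb38b.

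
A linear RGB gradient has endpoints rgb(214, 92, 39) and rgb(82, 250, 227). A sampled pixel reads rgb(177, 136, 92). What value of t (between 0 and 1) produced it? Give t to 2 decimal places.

0.28

Invert the lerp on the B channel (largest span, 188): t = (92 − 39) / (227 − 39) = 53/188 = 0.28191.
Check on R: (177 − 214)/(82 − 214) = 0.2803 ✓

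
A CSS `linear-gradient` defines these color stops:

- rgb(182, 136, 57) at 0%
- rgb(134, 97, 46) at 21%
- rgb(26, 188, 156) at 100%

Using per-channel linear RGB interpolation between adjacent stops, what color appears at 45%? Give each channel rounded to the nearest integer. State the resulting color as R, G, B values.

45% lies between the 21% and 100% stops, so the local fraction is t = (45 − 21)/(100 − 21) = 24/79 ≈ 0.3038.
R = 134 + 0.3038 × (26 − 134) = 101.19 → 101
G = 97 + 0.3038 × (188 − 97) = 124.646 → 125
B = 46 + 0.3038 × (156 − 46) = 79.418 → 79

(101, 125, 79)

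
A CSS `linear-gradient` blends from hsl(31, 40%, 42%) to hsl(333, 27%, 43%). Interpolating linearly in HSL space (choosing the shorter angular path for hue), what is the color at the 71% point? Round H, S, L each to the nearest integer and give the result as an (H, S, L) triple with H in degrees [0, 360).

Hue: 333 − 31 = 302°, but |302| > 180 so the shorter arc goes the other way: Δh = 302 − 360 = -58°.
H = 31 + 0.71 × (-58) = -10.18 → -10 → -10 mod 360 = 350°
S = 40 + 0.71 × (27 − 40) = 30.77 → 31%
L = 42 + 0.71 × (43 − 42) = 42.71 → 43%

(350, 31, 43)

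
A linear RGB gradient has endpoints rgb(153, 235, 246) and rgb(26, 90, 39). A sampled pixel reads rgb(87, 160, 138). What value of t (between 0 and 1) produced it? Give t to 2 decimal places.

0.52

Invert the lerp on the B channel (largest span, 207): t = (138 − 246) / (39 − 246) = -108/-207 = 0.52174.
Check on R: (87 − 153)/(26 − 153) = 0.5197 ✓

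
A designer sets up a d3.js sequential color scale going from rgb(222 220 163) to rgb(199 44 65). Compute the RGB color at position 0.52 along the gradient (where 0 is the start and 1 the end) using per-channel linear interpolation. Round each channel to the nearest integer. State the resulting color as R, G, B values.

R = 222 + 0.52 × (199 − 222) = 222 + 0.52 × -23 = 210.04 → 210
G = 220 + 0.52 × (44 − 220) = 220 + 0.52 × -176 = 128.48 → 128
B = 163 + 0.52 × (65 − 163) = 163 + 0.52 × -98 = 112.04 → 112

(210, 128, 112)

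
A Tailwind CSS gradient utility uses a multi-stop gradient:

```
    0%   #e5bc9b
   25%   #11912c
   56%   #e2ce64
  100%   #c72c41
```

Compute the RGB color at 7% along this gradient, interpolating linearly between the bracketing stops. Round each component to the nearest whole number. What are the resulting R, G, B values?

(170, 176, 124)

7% lies between the 0% and 25% stops, so the local fraction is t = (7 − 0)/(25 − 0) = 7/25 ≈ 0.28.
#e5bc9b → (229, 188, 155); #11912c → (17, 145, 44).
R = 229 + 0.28 × (17 − 229) = 169.64 → 170
G = 188 + 0.28 × (145 − 188) = 175.96 → 176
B = 155 + 0.28 × (44 − 155) = 123.92 → 124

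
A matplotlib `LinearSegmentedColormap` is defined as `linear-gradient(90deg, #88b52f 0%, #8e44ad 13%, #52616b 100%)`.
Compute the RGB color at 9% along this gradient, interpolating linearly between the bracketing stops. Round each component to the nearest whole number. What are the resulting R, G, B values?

9% lies between the 0% and 13% stops, so the local fraction is t = (9 − 0)/(13 − 0) = 9/13 ≈ 0.6923.
#88b52f → (136, 181, 47); #8e44ad → (142, 68, 173).
R = 136 + 0.6923 × (142 − 136) = 140.154 → 140
G = 181 + 0.6923 × (68 − 181) = 102.77 → 103
B = 47 + 0.6923 × (173 − 47) = 134.23 → 134

(140, 103, 134)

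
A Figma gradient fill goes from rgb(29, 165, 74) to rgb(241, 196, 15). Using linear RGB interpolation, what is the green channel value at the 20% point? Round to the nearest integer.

G = 165 + 0.2 × (196 − 165) = 171.2 → 171

171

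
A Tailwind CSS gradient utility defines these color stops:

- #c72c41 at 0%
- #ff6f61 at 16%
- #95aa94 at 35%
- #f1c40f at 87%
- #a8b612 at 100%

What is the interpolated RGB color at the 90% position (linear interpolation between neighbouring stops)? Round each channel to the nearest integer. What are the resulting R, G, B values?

(224, 193, 16)

90% lies between the 87% and 100% stops, so the local fraction is t = (90 − 87)/(100 − 87) = 3/13 ≈ 0.2308.
#f1c40f → (241, 196, 15); #a8b612 → (168, 182, 18).
R = 241 + 0.2308 × (168 − 241) = 224.152 → 224
G = 196 + 0.2308 × (182 − 196) = 192.769 → 193
B = 15 + 0.2308 × (18 − 15) = 15.692 → 16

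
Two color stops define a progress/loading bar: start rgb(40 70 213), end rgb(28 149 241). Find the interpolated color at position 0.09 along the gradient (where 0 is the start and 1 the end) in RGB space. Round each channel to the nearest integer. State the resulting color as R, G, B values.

R = 40 + 0.09 × (28 − 40) = 40 + 0.09 × -12 = 38.92 → 39
G = 70 + 0.09 × (149 − 70) = 70 + 0.09 × 79 = 77.11 → 77
B = 213 + 0.09 × (241 − 213) = 213 + 0.09 × 28 = 215.52 → 216

(39, 77, 216)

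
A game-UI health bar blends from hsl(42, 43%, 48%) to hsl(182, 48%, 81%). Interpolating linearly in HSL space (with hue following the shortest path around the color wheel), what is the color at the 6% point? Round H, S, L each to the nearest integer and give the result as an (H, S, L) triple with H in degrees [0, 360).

(50, 43, 50)

Hue arc: Δh = 182 − 42 = 140° (|Δh| ≤ 180, already the shorter path).
H = 42 + 0.06 × (140) = 50.4 → 50°
S = 43 + 0.06 × (48 − 43) = 43.3 → 43%
L = 48 + 0.06 × (81 − 48) = 49.98 → 50%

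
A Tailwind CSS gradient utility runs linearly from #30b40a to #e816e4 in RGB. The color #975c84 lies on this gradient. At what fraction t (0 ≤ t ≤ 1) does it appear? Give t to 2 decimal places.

0.56

Invert the lerp on the B channel (largest span, 218): t = (132 − 10) / (228 − 10) = 122/218 = 0.55963.
Check on R: (151 − 48)/(232 − 48) = 0.5598 ✓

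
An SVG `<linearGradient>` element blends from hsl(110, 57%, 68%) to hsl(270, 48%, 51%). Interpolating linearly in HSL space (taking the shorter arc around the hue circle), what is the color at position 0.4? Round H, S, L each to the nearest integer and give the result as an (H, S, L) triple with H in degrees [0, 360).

Hue arc: Δh = 270 − 110 = 160° (|Δh| ≤ 180, already the shorter path).
H = 110 + 0.4 × (160) = 174 → 174°
S = 57 + 0.4 × (48 − 57) = 53.4 → 53%
L = 68 + 0.4 × (51 − 68) = 61.2 → 61%

(174, 53, 61)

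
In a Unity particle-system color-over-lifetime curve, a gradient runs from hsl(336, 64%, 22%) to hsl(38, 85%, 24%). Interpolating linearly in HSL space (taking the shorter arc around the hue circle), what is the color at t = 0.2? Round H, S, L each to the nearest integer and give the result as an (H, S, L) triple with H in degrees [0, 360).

Hue: 38 − 336 = -298°, but |-298| > 180 so the shorter arc goes the other way: Δh = -298 + 360 = 62°.
H = 336 + 0.2 × (62) = 348.4 → 348°
S = 64 + 0.2 × (85 − 64) = 68.2 → 68%
L = 22 + 0.2 × (24 − 22) = 22.4 → 22%

(348, 68, 22)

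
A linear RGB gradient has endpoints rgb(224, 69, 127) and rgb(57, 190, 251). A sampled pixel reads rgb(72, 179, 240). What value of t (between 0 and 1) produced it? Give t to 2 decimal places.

0.91

Invert the lerp on the R channel (largest span, 167): t = (72 − 224) / (57 − 224) = -152/-167 = 0.91018.
Check on G: (179 − 69)/(190 − 69) = 0.9091 ✓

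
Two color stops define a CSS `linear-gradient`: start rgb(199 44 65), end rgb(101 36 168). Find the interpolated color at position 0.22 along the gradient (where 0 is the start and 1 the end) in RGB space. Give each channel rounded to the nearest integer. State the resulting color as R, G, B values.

R = 199 + 0.22 × (101 − 199) = 199 + 0.22 × -98 = 177.44 → 177
G = 44 + 0.22 × (36 − 44) = 44 + 0.22 × -8 = 42.24 → 42
B = 65 + 0.22 × (168 − 65) = 65 + 0.22 × 103 = 87.66 → 88
So the blended color is (177, 42, 88), about #b12a58.

(177, 42, 88)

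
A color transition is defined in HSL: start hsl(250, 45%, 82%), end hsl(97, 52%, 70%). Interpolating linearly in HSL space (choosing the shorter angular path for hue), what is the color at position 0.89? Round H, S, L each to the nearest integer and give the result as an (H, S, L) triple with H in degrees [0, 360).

Hue arc: Δh = 97 − 250 = -153° (|Δh| ≤ 180, already the shorter path).
H = 250 + 0.89 × (-153) = 113.83 → 114°
S = 45 + 0.89 × (52 − 45) = 51.23 → 51%
L = 82 + 0.89 × (70 − 82) = 71.32 → 71%

(114, 51, 71)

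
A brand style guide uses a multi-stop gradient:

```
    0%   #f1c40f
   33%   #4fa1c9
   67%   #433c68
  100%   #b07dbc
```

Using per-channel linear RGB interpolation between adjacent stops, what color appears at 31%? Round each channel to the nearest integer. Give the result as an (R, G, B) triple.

31% lies between the 0% and 33% stops, so the local fraction is t = (31 − 0)/(33 − 0) = 31/33 ≈ 0.9394.
#f1c40f → (241, 196, 15); #4fa1c9 → (79, 161, 201).
R = 241 + 0.9394 × (79 − 241) = 88.817 → 89
G = 196 + 0.9394 × (161 − 196) = 163.121 → 163
B = 15 + 0.9394 × (201 − 15) = 189.728 → 190

(89, 163, 190)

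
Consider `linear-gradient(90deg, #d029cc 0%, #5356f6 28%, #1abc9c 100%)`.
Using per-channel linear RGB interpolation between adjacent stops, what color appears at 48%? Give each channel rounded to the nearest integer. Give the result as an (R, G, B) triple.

(67, 114, 221)

48% lies between the 28% and 100% stops, so the local fraction is t = (48 − 28)/(100 − 28) = 20/72 ≈ 0.2778.
#5356f6 → (83, 86, 246); #1abc9c → (26, 188, 156).
R = 83 + 0.2778 × (26 − 83) = 67.165 → 67
G = 86 + 0.2778 × (188 − 86) = 114.336 → 114
B = 246 + 0.2778 × (156 − 246) = 220.998 → 221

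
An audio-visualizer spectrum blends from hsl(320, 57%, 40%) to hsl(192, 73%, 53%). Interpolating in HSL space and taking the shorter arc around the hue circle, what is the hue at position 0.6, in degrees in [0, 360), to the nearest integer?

Hue arc: Δh = 192 − 320 = -128° (|Δh| ≤ 180, already the shorter path).
H = 320 + 0.6 × (-128) = 243.2 → 243°

243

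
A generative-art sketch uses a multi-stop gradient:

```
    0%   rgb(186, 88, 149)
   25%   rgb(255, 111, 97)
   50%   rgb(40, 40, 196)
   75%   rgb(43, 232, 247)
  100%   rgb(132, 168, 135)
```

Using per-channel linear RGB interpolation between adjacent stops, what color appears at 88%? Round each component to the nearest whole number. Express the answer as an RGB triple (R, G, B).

(89, 199, 189)

88% lies between the 75% and 100% stops, so the local fraction is t = (88 − 75)/(100 − 75) = 13/25 ≈ 0.52.
R = 43 + 0.52 × (132 − 43) = 89.28 → 89
G = 232 + 0.52 × (168 − 232) = 198.72 → 199
B = 247 + 0.52 × (135 − 247) = 188.76 → 189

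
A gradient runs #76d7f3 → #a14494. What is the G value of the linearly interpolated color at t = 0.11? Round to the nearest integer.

199

G₁ = 215 (from #76d7f3), G₂ = 68 (from #a14494).
G = 215 + 0.11 × (68 − 215) = 198.83 → 199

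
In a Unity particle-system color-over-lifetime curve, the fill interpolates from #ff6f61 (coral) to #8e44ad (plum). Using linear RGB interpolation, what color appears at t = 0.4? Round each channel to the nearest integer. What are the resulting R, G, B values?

#ff6f61 → (255, 111, 97); #8e44ad → (142, 68, 173).
R = 255 + 0.4 × (142 − 255) = 255 + 0.4 × -113 = 209.8 → 210
G = 111 + 0.4 × (68 − 111) = 111 + 0.4 × -43 = 93.8 → 94
B = 97 + 0.4 × (173 − 97) = 97 + 0.4 × 76 = 127.4 → 127
So the blended color is (210, 94, 127), about #d25e7f.

(210, 94, 127)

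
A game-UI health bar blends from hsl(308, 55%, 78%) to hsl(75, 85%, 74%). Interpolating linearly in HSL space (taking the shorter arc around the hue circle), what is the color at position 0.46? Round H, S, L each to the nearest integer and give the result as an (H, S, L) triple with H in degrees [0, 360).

Hue: 75 − 308 = -233°, but |-233| > 180 so the shorter arc goes the other way: Δh = -233 + 360 = 127°.
H = 308 + 0.46 × (127) = 366.42 → 366 → 366 mod 360 = 6°
S = 55 + 0.46 × (85 − 55) = 68.8 → 69%
L = 78 + 0.46 × (74 − 78) = 76.16 → 76%

(6, 69, 76)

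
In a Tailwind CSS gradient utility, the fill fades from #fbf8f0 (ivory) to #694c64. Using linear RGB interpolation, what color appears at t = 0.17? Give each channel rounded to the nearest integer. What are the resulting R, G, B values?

#fbf8f0 → (251, 248, 240); #694c64 → (105, 76, 100).
R = 251 + 0.17 × (105 − 251) = 251 + 0.17 × -146 = 226.18 → 226
G = 248 + 0.17 × (76 − 248) = 248 + 0.17 × -172 = 218.76 → 219
B = 240 + 0.17 × (100 − 240) = 240 + 0.17 × -140 = 216.2 → 216

(226, 219, 216)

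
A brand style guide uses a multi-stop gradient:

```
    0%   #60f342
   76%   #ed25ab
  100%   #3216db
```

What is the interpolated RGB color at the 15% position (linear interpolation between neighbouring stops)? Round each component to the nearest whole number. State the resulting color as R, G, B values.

(124, 202, 87)

15% lies between the 0% and 76% stops, so the local fraction is t = (15 − 0)/(76 − 0) = 15/76 ≈ 0.1974.
#60f342 → (96, 243, 66); #ed25ab → (237, 37, 171).
R = 96 + 0.1974 × (237 − 96) = 123.833 → 124
G = 243 + 0.1974 × (37 − 243) = 202.336 → 202
B = 66 + 0.1974 × (171 − 66) = 86.727 → 87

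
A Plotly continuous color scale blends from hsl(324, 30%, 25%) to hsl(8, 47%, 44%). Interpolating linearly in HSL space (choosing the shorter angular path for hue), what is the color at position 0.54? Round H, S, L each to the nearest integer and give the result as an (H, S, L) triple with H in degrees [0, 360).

Hue: 8 − 324 = -316°, but |-316| > 180 so the shorter arc goes the other way: Δh = -316 + 360 = 44°.
H = 324 + 0.54 × (44) = 347.76 → 348°
S = 30 + 0.54 × (47 − 30) = 39.18 → 39%
L = 25 + 0.54 × (44 − 25) = 35.26 → 35%

(348, 39, 35)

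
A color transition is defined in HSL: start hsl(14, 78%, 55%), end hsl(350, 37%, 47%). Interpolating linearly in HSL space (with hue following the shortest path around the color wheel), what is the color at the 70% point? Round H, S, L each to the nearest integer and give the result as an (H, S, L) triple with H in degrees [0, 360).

(357, 49, 49)

Hue: 350 − 14 = 336°, but |336| > 180 so the shorter arc goes the other way: Δh = 336 − 360 = -24°.
H = 14 + 0.7 × (-24) = -2.8 → -3 → -3 mod 360 = 357°
S = 78 + 0.7 × (37 − 78) = 49.3 → 49%
L = 55 + 0.7 × (47 − 55) = 49.4 → 49%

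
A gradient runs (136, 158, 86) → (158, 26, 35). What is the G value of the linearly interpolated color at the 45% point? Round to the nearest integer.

99

G = 158 + 0.45 × (26 − 158) = 98.6 → 99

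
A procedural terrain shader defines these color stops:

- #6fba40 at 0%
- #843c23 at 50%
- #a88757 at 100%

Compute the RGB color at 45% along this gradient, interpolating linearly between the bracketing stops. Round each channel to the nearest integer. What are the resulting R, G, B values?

45% lies between the 0% and 50% stops, so the local fraction is t = (45 − 0)/(50 − 0) = 45/50 ≈ 0.9.
#6fba40 → (111, 186, 64); #843c23 → (132, 60, 35).
R = 111 + 0.9 × (132 − 111) = 129.9 → 130
G = 186 + 0.9 × (60 − 186) = 72.6 → 73
B = 64 + 0.9 × (35 − 64) = 37.9 → 38

(130, 73, 38)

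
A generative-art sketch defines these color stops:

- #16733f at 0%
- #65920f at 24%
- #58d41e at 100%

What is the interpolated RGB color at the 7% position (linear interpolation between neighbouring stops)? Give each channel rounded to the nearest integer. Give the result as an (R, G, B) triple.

(45, 124, 49)

7% lies between the 0% and 24% stops, so the local fraction is t = (7 − 0)/(24 − 0) = 7/24 ≈ 0.2917.
#16733f → (22, 115, 63); #65920f → (101, 146, 15).
R = 22 + 0.2917 × (101 − 22) = 45.044 → 45
G = 115 + 0.2917 × (146 − 115) = 124.043 → 124
B = 63 + 0.2917 × (15 − 63) = 48.998 → 49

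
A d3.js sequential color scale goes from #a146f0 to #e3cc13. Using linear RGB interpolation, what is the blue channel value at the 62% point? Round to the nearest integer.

103

B₁ = 240 (from #a146f0), B₂ = 19 (from #e3cc13).
B = 240 + 0.62 × (19 − 240) = 102.98 → 103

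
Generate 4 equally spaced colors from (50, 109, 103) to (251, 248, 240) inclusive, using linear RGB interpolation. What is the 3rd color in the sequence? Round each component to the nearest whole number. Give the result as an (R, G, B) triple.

With 4 swatches and endpoints inclusive, swatch 3 sits at t = (3 − 1)/(4 − 1) = 2/3 ≈ 0.6667.
R = 50 + 0.6667 × (251 − 50) = 184.007 → 184
G = 109 + 0.6667 × (248 − 109) = 201.671 → 202
B = 103 + 0.6667 × (240 − 103) = 194.338 → 194

(184, 202, 194)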